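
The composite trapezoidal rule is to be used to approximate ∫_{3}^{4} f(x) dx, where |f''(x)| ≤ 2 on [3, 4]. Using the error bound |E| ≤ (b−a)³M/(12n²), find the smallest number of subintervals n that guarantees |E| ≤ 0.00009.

Need 2/(12n²) ≤ 0.00009.
n² ≥ 2/(12·0.00009) = 1851.85 ⇒ n ≥ 43.0331, so the smallest n is 44.

44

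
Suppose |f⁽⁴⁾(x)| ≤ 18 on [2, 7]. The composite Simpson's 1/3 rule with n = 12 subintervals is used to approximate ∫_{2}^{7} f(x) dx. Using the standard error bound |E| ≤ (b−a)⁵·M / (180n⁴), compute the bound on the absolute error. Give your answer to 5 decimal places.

|E| ≤ (5)⁵·18 / (180·12⁴) = 56250/3732480 = 0.01507.

0.01507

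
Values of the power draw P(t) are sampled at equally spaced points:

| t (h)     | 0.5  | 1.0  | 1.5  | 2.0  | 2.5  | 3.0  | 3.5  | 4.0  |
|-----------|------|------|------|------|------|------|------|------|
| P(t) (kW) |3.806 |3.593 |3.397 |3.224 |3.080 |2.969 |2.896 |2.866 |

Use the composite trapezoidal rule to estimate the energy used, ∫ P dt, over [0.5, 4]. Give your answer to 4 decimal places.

h = 0.5, n = 7.
(h/2)·[y₀ + 2y₁ + 2y₂ + 2y₃ + 2y₄ + 2y₅ + 2y₆ + y₇] = 0.25·(44.990) = 11.2475.

11.2475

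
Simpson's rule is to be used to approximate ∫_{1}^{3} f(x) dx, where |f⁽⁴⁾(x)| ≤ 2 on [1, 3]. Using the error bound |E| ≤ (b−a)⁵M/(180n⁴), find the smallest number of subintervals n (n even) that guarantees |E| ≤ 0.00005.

10

Need 64/(180n⁴) ≤ 0.00005.
n⁴ ≥ 64/(180·0.00005) = 7111.11 ⇒ n ≥ 9.1830, so the smallest even n is 10. (n must be even for Simpson's rule.)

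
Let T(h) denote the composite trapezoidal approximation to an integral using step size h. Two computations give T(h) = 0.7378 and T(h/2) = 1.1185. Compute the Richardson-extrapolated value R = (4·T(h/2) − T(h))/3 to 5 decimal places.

R = (4·T(h/2) − T(h)) / 3 = (4·1.1185 − 0.7378)/3 = (3.7362)/3 = 1.24540.

1.24540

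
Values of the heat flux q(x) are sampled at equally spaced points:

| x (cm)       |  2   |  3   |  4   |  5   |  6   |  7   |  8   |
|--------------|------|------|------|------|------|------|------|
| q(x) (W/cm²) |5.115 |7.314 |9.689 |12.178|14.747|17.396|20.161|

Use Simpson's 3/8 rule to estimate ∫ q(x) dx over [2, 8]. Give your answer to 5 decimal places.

73.90125

h = 1, n = 6.
(3h/8)·[y₀ + 3y₁ + 3y₂ + 2y₃ + 3y₄ + 3y₅ + y₆] = 0.375·(197.070) = 73.90125.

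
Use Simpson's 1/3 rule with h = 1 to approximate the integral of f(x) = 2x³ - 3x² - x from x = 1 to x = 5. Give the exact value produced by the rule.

176

h = (5 − 1)/4 = 1.
Nodes x₀,…,x₄ = 1, 2, 3, 4, 5.
f(x) = 2x³ - 3x² - x: f₀=-2, f₁=2, f₂=24, f₃=76, f₄=170.
(h/3)·[f₀ + 4f₁ + 2f₂ + 4f₃ + f₄] = 0.333333·(528) = 176.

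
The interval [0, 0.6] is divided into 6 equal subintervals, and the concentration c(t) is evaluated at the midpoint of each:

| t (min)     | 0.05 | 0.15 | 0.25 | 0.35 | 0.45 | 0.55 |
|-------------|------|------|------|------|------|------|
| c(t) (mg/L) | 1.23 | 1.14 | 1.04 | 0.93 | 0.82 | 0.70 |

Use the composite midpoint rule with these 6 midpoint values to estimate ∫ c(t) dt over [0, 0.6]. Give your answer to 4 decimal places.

0.5860

h = 0.1, n = 6.
h·[y(m₁) + y(m₂) + y(m₃) + y(m₄) + y(m₅) + y(m₆)] = 0.1·(5.86) = 0.5860.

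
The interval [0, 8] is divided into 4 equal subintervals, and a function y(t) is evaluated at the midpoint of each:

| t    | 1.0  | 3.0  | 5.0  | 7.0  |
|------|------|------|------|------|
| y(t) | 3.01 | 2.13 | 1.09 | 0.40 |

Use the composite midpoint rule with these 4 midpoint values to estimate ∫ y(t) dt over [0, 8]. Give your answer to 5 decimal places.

13.26000

h = 2, n = 4.
h·[y(m₁) + y(m₂) + y(m₃) + y(m₄)] = 2·(6.63) = 13.26000.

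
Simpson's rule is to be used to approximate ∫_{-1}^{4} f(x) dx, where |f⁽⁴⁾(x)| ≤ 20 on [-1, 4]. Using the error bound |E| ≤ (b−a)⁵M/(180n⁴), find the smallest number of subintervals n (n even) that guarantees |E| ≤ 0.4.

6

Need 62500/(180n⁴) ≤ 0.4.
n⁴ ≥ 62500/(180·0.4) = 868.056 ⇒ n ≥ 5.4280, so the smallest even n is 6. (n must be even for Simpson's rule.)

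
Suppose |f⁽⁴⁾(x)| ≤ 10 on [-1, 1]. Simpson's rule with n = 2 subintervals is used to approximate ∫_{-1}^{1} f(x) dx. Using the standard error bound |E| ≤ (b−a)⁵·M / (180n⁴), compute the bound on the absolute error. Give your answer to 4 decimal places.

0.1111

|E| ≤ (2)⁵·10 / (180·2⁴) = 320/2880 = 0.1111.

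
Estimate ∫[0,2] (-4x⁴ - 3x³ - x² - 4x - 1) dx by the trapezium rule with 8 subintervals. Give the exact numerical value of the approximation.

h = (2 − 0)/8 = 0.25.
Nodes x₀,…,x₈ = 0, 0.25, 0.5, 0.75, 1, 1.25, 1.5, 1.75, 2.
f(x) = -4x⁴ - 3x³ - x² - 4x - 1: f₀=-1, f₁=-2.125, f₂=-3.875, f₃=-7.09375, f₄=-13, f₅=-23.1875, f₆=-39.625, f₇=-64.65625, f₈=-101.
(h/2)·[f₀ + 2f₁ + 2f₂ + 2f₃ + 2f₄ + 2f₅ + 2f₆ + 2f₇ + f₈] = 0.125·(-409.125) = -51.140625.

-51.140625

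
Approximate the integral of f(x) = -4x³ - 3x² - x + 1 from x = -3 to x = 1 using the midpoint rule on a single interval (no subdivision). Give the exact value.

M = (b−a)·f(-1) = 4·(3) = 12.

12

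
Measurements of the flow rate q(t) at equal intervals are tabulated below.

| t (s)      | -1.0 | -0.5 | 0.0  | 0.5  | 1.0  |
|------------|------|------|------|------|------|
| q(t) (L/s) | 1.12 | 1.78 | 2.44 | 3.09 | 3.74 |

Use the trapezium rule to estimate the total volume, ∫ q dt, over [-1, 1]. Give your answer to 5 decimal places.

h = 0.5, n = 4.
(h/2)·[y₀ + 2y₁ + 2y₂ + 2y₃ + y₄] = 0.25·(19.48) = 4.87000.

4.87000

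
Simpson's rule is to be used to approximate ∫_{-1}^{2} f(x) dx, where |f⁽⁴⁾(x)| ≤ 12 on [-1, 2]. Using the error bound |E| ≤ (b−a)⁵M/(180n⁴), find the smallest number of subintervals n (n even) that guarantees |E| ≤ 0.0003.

Need 2916/(180n⁴) ≤ 0.0003.
n⁴ ≥ 2916/(180·0.0003) = 54000 ⇒ n ≥ 15.2440, so the smallest even n is 16. (n must be even for Simpson's rule.)

16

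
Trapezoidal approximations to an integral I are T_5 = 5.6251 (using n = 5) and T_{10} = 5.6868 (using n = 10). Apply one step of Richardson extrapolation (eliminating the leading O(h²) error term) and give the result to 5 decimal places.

R = (4·T_{10} − T_5) / 3 = (4·5.6868 − 5.6251)/3 = (17.1221)/3 = 5.70737.

5.70737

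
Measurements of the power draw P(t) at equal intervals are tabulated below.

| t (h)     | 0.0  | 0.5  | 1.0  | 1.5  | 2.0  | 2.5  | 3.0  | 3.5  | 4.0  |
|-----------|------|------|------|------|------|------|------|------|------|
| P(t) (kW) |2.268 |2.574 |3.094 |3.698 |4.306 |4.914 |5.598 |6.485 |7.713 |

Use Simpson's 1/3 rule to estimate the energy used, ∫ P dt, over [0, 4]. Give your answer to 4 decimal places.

h = 0.5, n = 8.
(h/3)·[y₀ + 4y₁ + 2y₂ + 4y₃ + 2y₄ + 4y₅ + 2y₆ + 4y₇ + y₈] = 0.166667·(106.661) = 17.7768.

17.7768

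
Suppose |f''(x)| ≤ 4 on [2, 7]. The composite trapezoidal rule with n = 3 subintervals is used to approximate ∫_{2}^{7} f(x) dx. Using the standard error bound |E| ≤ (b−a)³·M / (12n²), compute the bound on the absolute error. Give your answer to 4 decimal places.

4.6296

|E| ≤ (5)³·4 / (12·3²) = 500/108 = 4.6296.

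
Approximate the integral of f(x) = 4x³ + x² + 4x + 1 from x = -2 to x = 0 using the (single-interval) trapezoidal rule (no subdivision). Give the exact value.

-34

T = (b−a)/2 · [f(-2) + f(0)] = 1·[(-35) + 1] = -34.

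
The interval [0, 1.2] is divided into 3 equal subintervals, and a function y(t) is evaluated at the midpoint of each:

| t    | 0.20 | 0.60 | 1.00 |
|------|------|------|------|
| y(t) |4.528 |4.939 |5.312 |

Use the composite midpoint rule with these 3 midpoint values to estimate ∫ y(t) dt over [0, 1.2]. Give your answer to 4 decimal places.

h = 0.4, n = 3.
h·[y(m₁) + y(m₂) + y(m₃)] = 0.4·(14.779) = 5.9116.

5.9116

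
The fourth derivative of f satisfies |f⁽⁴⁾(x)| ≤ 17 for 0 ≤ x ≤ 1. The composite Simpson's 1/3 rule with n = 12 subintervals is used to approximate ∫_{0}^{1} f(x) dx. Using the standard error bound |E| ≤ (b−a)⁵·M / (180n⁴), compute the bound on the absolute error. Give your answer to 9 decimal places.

0.000004555

|E| ≤ (1)⁵·17 / (180·12⁴) = 17/3732480 = 0.000004555.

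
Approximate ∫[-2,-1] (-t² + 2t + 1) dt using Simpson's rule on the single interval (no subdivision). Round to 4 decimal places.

S = (b−a)/6 · [f(-2) + 4f(-1.5) + f(-1)] = 0.166667·[(-7) + 4·(-4.25) + (-2)] = -4.3333.

-4.3333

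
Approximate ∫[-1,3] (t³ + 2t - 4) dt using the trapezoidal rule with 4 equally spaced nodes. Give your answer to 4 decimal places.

h = (3 − (-1))/3 = 1.333333.
Nodes t₀,…,t₃ = -1, 0.333333, 1.666667, 3.
f(t) = t³ + 2t - 4: f₀=-7, f₁=-3.296296, f₂=3.962963, f₃=29.
(h/2)·[f₀ + 2f₁ + 2f₂ + f₃] = 0.666667·(23.333333) = 15.5556.

15.5556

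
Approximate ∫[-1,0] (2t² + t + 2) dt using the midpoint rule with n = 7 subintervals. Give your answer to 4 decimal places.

h = (0 − (-1))/7 = 0.142857.
Midpoints m₁,…,m₇ = -0.928571, -0.785714, -0.642857, -0.5, -0.357143, -0.214286, -0.071429.
f(m₁)=2.795918, f(m₂)=2.448980, f(m₃)=2.183673, f(m₄)=2, f(m₅)=1.897959, f(m₆)=1.877551, f(m₇)=1.938776.
h·[f(m₁) + f(m₂) + f(m₃) + f(m₄) + f(m₅) + f(m₆) + f(m₇)] = 0.142857·(15.142857) = 2.1633.

2.1633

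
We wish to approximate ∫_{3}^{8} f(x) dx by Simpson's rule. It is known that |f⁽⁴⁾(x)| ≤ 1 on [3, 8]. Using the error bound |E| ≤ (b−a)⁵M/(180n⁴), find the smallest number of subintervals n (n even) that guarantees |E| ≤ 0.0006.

Need 3125/(180n⁴) ≤ 0.0006.
n⁴ ≥ 3125/(180·0.0006) = 28935.2 ⇒ n ≥ 13.0424, so the smallest even n is 14. (n must be even for Simpson's rule.)

14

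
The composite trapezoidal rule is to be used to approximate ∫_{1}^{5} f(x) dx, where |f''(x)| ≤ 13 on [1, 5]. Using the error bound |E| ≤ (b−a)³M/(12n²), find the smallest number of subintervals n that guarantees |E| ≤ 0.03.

Need 832/(12n²) ≤ 0.03.
n² ≥ 832/(12·0.03) = 2311.11 ⇒ n ≥ 48.0740, so the smallest n is 49.

49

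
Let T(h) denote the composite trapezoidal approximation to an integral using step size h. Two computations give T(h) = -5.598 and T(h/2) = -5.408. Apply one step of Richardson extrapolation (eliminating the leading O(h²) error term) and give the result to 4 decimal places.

-5.3447

R = (4·T(h/2) − T(h)) / 3 = (4·(-5.408) − (-5.598))/3 = (-16.034)/3 = -5.3447.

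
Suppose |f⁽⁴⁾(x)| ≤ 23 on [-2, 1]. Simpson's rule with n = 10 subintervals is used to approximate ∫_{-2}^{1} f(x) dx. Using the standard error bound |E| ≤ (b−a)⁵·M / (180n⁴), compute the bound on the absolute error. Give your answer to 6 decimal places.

|E| ≤ (3)⁵·23 / (180·10⁴) = 5589/1800000 = 0.003105.

0.003105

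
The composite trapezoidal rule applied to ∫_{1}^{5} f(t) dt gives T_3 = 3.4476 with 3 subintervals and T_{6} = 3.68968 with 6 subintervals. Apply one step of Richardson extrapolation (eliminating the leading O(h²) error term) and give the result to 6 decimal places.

3.770373

R = (4·T_{6} − T_3) / 3 = (4·3.68968 − 3.4476)/3 = (11.31112)/3 = 3.770373.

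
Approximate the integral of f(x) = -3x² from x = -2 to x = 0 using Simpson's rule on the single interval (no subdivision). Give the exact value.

-8

S = (b−a)/6 · [f(-2) + 4f(-1) + f(0)] = 0.333333·[(-12) + 4·(-3) + 0] = -8.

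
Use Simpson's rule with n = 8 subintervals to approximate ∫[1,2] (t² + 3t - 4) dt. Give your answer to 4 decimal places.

h = (2 − 1)/8 = 0.125.
Nodes t₀,…,t₈ = 1, 1.125, 1.25, 1.375, 1.5, 1.625, 1.75, 1.875, 2.
f(t) = t² + 3t - 4: f₀=0, f₁=0.640625, f₂=1.3125, f₃=2.015625, f₄=2.75, f₅=3.515625, f₆=4.3125, f₇=5.140625, f₈=6.
(h/3)·[f₀ + 4f₁ + 2f₂ + 4f₃ + 2f₄ + 4f₅ + 2f₆ + 4f₇ + f₈] = 0.041667·(68) = 2.8333.

2.8333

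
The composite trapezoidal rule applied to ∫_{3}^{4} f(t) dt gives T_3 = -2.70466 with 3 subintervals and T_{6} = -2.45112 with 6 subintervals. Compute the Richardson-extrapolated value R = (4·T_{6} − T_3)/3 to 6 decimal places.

R = (4·T_{6} − T_3) / 3 = (4·(-2.45112) − (-2.70466))/3 = (-7.09982)/3 = -2.366607.

-2.366607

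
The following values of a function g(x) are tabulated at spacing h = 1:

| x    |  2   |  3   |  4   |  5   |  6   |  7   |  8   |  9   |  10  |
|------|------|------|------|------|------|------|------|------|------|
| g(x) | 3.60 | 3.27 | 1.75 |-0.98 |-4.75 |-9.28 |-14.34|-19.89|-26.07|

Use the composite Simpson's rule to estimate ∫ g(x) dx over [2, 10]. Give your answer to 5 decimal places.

-54.89000

h = 1, n = 8.
(h/3)·[y₀ + 4y₁ + 2y₂ + 4y₃ + 2y₄ + 4y₅ + 2y₆ + 4y₇ + y₈] = 0.333333·(-164.67) = -54.89000.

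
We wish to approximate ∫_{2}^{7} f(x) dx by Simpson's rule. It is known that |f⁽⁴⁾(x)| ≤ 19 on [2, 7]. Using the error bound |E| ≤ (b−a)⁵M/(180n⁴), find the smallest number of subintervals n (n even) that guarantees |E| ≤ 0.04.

10

Need 59375/(180n⁴) ≤ 0.04.
n⁴ ≥ 59375/(180·0.04) = 8246.53 ⇒ n ≥ 9.5294, so the smallest even n is 10. (n must be even for Simpson's rule.)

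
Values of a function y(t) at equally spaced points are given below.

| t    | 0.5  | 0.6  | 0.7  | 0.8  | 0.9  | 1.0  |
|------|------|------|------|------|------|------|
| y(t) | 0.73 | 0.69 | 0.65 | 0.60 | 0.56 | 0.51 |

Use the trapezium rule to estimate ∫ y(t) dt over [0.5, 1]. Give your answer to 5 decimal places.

0.31200

h = 0.1, n = 5.
(h/2)·[y₀ + 2y₁ + 2y₂ + 2y₃ + 2y₄ + y₅] = 0.05·(6.24) = 0.31200.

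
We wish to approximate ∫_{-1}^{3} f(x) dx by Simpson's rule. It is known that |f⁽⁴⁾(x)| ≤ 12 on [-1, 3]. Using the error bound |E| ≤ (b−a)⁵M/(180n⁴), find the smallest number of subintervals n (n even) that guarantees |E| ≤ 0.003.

14

Need 12288/(180n⁴) ≤ 0.003.
n⁴ ≥ 12288/(180·0.003) = 22755.6 ⇒ n ≥ 12.2821, so the smallest even n is 14. (n must be even for Simpson's rule.)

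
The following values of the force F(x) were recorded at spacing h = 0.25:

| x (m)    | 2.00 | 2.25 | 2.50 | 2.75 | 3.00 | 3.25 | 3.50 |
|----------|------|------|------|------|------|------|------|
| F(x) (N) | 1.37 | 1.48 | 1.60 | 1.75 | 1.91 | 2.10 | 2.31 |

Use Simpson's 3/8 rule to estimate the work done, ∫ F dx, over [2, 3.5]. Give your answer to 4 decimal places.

h = 0.25, n = 6.
(3h/8)·[y₀ + 3y₁ + 3y₂ + 2y₃ + 3y₄ + 3y₅ + y₆] = 0.09375·(28.45) = 2.6672.

2.6672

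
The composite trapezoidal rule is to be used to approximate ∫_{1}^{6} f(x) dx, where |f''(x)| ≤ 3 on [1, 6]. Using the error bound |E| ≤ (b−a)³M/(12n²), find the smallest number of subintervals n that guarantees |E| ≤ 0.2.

Need 375/(12n²) ≤ 0.2.
n² ≥ 375/(12·0.2) = 156.25 ⇒ n ≥ 12.5000, so the smallest n is 13.

13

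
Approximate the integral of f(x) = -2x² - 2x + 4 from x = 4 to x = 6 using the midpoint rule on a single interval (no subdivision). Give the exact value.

-112

M = (b−a)·f(5) = 2·(-56) = -112.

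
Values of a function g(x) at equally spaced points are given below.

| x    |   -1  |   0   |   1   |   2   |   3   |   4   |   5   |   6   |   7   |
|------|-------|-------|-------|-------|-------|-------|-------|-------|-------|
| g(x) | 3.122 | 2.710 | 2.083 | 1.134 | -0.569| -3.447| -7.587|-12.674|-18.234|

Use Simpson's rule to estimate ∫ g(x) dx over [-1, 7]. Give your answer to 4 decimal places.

-25.4553

h = 1, n = 8.
(h/3)·[y₀ + 4y₁ + 2y₂ + 4y₃ + 2y₄ + 4y₅ + 2y₆ + 4y₇ + y₈] = 0.333333·(-76.366) = -25.4553.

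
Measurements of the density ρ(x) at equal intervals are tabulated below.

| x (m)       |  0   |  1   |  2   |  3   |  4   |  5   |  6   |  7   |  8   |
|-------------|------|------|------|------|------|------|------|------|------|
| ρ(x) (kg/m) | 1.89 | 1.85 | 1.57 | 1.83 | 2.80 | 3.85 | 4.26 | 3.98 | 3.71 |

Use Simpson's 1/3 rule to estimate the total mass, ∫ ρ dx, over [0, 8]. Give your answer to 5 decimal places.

22.96667

h = 1, n = 8.
(h/3)·[y₀ + 4y₁ + 2y₂ + 4y₃ + 2y₄ + 4y₅ + 2y₆ + 4y₇ + y₈] = 0.333333·(68.90) = 22.96667.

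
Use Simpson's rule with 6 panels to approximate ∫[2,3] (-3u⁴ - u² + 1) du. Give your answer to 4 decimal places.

h = (3 − 2)/6 = 0.166667.
Nodes u₀,…,u₆ = 2, 2.166667, 2.333333, 2.5, 2.666667, 2.833333, 3.
f(u) = -3u⁴ - u² + 1: f₀=-51, f₁=-69.807870, f₂=-93.370370, f₃=-122.4375, f₄=-157.814815, f₅=-200.363426, f₆=-251.
(h/3)·[f₀ + 4f₁ + 2f₂ + 4f₃ + 2f₄ + 4f₅ + f₆] = 0.055556·(-2374.805556) = -131.9336.

-131.9336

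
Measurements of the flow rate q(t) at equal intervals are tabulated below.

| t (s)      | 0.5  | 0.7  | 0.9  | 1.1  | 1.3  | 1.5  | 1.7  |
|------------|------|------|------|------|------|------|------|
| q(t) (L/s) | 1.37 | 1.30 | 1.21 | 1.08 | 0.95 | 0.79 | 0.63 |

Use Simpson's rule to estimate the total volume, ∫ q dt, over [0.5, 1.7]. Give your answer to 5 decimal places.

h = 0.2, n = 6.
(h/3)·[y₀ + 4y₁ + 2y₂ + 4y₃ + 2y₄ + 4y₅ + y₆] = 0.066667·(19.00) = 1.26667.

1.26667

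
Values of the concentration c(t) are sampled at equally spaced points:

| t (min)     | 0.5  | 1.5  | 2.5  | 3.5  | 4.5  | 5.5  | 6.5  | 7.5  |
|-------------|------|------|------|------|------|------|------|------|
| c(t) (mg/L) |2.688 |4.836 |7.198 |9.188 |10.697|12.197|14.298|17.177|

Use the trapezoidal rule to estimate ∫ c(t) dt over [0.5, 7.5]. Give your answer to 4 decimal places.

68.3465

h = 1, n = 7.
(h/2)·[y₀ + 2y₁ + 2y₂ + 2y₃ + 2y₄ + 2y₅ + 2y₆ + y₇] = 0.5·(136.693) = 68.3465.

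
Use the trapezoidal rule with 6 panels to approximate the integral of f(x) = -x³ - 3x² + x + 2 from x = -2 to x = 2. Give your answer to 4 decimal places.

-8.8889

h = (2 − (-2))/6 = 0.666667.
Nodes x₀,…,x₆ = -2, -1.333333, -0.666667, 0, 0.666667, 1.333333, 2.
f(x) = -x³ - 3x² + x + 2: f₀=-4, f₁=-2.296296, f₂=0.296296, f₃=2, f₄=1.037037, f₅=-4.370370, f₆=-16.
(h/2)·[f₀ + 2f₁ + 2f₂ + 2f₃ + 2f₄ + 2f₅ + f₆] = 0.333333·(-26.666667) = -8.8889.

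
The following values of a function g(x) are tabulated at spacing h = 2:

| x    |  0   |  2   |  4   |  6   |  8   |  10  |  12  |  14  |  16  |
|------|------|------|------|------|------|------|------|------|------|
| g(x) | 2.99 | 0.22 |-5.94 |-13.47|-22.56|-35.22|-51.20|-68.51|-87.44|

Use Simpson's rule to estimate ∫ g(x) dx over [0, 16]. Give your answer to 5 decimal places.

-474.51333

h = 2, n = 8.
(h/3)·[y₀ + 4y₁ + 2y₂ + 4y₃ + 2y₄ + 4y₅ + 2y₆ + 4y₇ + y₈] = 0.666667·(-711.77) = -474.51333.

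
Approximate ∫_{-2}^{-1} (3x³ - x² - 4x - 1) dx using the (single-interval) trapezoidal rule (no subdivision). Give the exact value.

T = (b−a)/2 · [f(-2) + f(-1)] = 0.5·[(-21) + (-1)] = -11.

-11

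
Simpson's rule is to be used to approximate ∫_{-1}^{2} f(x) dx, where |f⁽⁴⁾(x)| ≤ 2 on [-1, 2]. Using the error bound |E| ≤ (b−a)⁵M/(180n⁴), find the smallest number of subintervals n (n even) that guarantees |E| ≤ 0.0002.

12

Need 486/(180n⁴) ≤ 0.0002.
n⁴ ≥ 486/(180·0.0002) = 13500 ⇒ n ≥ 10.7791, so the smallest even n is 12. (n must be even for Simpson's rule.)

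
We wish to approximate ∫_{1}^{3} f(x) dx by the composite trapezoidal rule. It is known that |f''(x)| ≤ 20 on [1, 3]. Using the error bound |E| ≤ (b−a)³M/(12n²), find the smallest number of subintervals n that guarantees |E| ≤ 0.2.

Need 160/(12n²) ≤ 0.2.
n² ≥ 160/(12·0.2) = 66.6667 ⇒ n ≥ 8.1650, so the smallest n is 9.

9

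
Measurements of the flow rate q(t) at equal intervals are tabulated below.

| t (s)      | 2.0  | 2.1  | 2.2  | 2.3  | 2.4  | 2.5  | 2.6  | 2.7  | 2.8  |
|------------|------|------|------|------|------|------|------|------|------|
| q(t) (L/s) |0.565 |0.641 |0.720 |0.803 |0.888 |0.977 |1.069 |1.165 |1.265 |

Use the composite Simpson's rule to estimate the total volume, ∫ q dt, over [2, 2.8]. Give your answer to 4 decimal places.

h = 0.1, n = 8.
(h/3)·[y₀ + 4y₁ + 2y₂ + 4y₃ + 2y₄ + 4y₅ + 2y₆ + 4y₇ + y₈] = 0.033333·(21.528) = 0.7176.

0.7176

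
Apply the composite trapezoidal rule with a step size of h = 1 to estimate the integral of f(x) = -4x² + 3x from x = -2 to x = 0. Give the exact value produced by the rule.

-18

h = (0 − (-2))/2 = 1.
Nodes x₀,…,x₂ = -2, -1, 0.
f(x) = -4x² + 3x: f₀=-22, f₁=-7, f₂=0.
(h/2)·[f₀ + 2f₁ + f₂] = 0.5·(-36) = -18.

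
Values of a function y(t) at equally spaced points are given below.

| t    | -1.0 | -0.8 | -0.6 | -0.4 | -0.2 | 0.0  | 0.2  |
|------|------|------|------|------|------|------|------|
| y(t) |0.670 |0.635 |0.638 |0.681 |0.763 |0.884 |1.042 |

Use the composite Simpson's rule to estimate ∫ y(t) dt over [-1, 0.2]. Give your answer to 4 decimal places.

h = 0.2, n = 6.
(h/3)·[y₀ + 4y₁ + 2y₂ + 4y₃ + 2y₄ + 4y₅ + y₆] = 0.066667·(13.314) = 0.8876.

0.8876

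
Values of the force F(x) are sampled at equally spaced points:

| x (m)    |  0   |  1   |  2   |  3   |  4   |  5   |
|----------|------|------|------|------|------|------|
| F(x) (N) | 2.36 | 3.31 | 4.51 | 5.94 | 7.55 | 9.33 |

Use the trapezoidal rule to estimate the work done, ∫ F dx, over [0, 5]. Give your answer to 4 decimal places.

h = 1, n = 5.
(h/2)·[y₀ + 2y₁ + 2y₂ + 2y₃ + 2y₄ + y₅] = 0.5·(54.31) = 27.1550.

27.1550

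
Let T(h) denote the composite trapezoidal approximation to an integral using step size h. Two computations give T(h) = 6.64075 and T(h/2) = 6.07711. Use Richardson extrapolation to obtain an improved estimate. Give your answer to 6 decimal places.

5.889230

R = (4·T(h/2) − T(h)) / 3 = (4·6.07711 − 6.64075)/3 = (17.66769)/3 = 5.889230.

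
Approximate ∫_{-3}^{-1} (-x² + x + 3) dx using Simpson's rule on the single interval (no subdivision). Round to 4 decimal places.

S = (b−a)/6 · [f(-3) + 4f(-2) + f(-1)] = 0.333333·[(-9) + 4·(-3) + 1] = -6.6667.

-6.6667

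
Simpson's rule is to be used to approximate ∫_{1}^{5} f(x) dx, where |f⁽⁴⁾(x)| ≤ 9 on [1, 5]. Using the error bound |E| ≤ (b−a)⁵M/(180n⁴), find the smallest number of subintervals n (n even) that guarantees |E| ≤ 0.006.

10

Need 9216/(180n⁴) ≤ 0.006.
n⁴ ≥ 9216/(180·0.006) = 8533.33 ⇒ n ≥ 9.6112, so the smallest even n is 10. (n must be even for Simpson's rule.)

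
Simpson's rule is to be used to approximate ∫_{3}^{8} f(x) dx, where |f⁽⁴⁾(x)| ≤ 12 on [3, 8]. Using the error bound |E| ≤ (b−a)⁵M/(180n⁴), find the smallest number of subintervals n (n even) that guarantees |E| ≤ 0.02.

Need 37500/(180n⁴) ≤ 0.02.
n⁴ ≥ 37500/(180·0.02) = 10416.7 ⇒ n ≥ 10.1026, so the smallest even n is 12. (n must be even for Simpson's rule.)

12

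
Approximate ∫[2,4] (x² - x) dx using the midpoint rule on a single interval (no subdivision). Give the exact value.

M = (b−a)·f(3) = 2·(6) = 12.

12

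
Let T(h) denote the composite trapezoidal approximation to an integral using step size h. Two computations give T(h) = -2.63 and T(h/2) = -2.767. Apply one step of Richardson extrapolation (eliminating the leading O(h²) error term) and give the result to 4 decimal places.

-2.8127

R = (4·T(h/2) − T(h)) / 3 = (4·(-2.767) − (-2.63))/3 = (-8.438)/3 = -2.8127.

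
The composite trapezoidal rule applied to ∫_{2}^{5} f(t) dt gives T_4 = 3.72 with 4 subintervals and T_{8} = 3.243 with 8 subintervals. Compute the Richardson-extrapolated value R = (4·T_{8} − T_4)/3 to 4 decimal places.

R = (4·T_{8} − T_4) / 3 = (4·3.243 − 3.72)/3 = (9.252)/3 = 3.0840.

3.0840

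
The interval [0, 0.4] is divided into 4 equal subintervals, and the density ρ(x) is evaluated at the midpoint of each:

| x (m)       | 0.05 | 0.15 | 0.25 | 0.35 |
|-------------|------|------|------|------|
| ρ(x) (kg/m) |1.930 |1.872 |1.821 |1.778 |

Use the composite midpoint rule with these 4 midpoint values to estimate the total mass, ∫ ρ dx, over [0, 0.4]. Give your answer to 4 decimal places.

h = 0.1, n = 4.
h·[y(m₁) + y(m₂) + y(m₃) + y(m₄)] = 0.1·(7.401) = 0.7401.

0.7401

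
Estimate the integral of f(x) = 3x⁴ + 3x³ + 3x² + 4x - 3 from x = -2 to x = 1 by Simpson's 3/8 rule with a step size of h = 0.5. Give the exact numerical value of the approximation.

2.71875

h = (1 − (-2))/6 = 0.5.
Nodes x₀,…,x₆ = -2, -1.5, -1, -0.5, 0, 0.5, 1.
f(x) = 3x⁴ + 3x³ + 3x² + 4x - 3: f₀=25, f₁=2.8125, f₂=-4, f₃=-4.4375, f₄=-3, f₅=0.3125, f₆=10.
(3h/8)·[f₀ + 3f₁ + 3f₂ + 2f₃ + 3f₄ + 3f₅ + f₆] = 0.1875·(14.5) = 2.71875.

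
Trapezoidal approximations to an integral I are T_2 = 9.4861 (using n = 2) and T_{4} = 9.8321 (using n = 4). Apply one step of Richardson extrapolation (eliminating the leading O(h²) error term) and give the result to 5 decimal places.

R = (4·T_{4} − T_2) / 3 = (4·9.8321 − 9.4861)/3 = (29.8423)/3 = 9.94743.

9.94743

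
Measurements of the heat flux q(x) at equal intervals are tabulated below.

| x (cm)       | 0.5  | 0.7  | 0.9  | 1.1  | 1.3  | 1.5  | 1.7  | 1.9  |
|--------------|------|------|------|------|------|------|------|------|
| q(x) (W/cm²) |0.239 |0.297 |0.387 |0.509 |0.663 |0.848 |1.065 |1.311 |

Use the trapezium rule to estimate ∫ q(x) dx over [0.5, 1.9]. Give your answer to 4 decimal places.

h = 0.2, n = 7.
(h/2)·[y₀ + 2y₁ + 2y₂ + 2y₃ + 2y₄ + 2y₅ + 2y₆ + y₇] = 0.1·(9.088) = 0.9088.

0.9088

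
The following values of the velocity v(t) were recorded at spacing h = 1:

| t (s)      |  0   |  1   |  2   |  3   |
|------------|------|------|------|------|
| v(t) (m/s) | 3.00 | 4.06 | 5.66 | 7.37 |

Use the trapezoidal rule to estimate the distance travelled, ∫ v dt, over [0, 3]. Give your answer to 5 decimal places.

h = 1, n = 3.
(h/2)·[y₀ + 2y₁ + 2y₂ + y₃] = 0.5·(29.81) = 14.90500.

14.90500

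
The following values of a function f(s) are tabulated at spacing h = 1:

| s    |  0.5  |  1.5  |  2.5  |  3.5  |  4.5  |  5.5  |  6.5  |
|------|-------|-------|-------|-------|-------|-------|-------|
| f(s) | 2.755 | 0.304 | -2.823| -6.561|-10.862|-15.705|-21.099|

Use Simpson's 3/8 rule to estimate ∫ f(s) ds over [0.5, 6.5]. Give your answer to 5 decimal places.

h = 1, n = 6.
(3h/8)·[y₀ + 3y₁ + 3y₂ + 2y₃ + 3y₄ + 3y₅ + y₆] = 0.375·(-118.724) = -44.52150.

-44.52150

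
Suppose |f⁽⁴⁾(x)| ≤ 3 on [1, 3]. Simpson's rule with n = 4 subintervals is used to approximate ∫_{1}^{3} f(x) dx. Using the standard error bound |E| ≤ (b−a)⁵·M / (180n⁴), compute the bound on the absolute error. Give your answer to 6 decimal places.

0.002083

|E| ≤ (2)⁵·3 / (180·4⁴) = 96/46080 = 0.002083.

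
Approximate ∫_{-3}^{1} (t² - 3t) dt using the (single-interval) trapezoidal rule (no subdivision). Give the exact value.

T = (b−a)/2 · [f(-3) + f(1)] = 2·[18 + (-2)] = 32.

32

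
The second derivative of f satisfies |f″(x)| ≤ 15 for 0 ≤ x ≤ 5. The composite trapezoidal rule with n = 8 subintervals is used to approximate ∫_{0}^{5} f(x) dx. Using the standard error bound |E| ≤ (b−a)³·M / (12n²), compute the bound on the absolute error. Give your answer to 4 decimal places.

|E| ≤ (5)³·15 / (12·8²) = 1875/768 = 2.4414.

2.4414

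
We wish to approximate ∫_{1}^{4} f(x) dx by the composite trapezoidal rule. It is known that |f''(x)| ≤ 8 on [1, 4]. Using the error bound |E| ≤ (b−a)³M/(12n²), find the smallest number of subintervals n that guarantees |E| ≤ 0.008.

48

Need 216/(12n²) ≤ 0.008.
n² ≥ 216/(12·0.008) = 2250 ⇒ n ≥ 47.4342, so the smallest n is 48.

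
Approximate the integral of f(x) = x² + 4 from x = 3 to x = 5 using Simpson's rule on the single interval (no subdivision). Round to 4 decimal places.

40.6667

S = (b−a)/6 · [f(3) + 4f(4) + f(5)] = 0.333333·[13 + 4·20 + 29] = 40.6667.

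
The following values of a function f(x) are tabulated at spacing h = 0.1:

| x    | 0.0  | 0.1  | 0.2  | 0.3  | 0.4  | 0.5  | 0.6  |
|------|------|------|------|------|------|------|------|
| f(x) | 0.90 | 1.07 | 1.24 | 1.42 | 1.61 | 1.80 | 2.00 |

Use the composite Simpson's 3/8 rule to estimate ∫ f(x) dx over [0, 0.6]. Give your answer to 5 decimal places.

0.85875

h = 0.1, n = 6.
(3h/8)·[y₀ + 3y₁ + 3y₂ + 2y₃ + 3y₄ + 3y₅ + y₆] = 0.0375·(22.90) = 0.85875.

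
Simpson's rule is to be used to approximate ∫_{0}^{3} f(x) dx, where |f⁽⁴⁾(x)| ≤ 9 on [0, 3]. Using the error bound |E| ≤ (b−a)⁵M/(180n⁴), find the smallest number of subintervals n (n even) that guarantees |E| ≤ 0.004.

Need 2187/(180n⁴) ≤ 0.004.
n⁴ ≥ 2187/(180·0.004) = 3037.5 ⇒ n ≥ 7.4238, so the smallest even n is 8. (n must be even for Simpson's rule.)

8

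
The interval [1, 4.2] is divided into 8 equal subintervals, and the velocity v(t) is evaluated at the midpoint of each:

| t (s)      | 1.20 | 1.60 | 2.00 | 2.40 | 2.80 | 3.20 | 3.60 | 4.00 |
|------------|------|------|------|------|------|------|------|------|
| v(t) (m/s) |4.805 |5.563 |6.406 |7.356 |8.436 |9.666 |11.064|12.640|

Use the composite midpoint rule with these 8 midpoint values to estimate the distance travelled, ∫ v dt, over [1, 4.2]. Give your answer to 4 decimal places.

26.3744

h = 0.4, n = 8.
h·[y(m₁) + y(m₂) + y(m₃) + y(m₄) + y(m₅) + y(m₆) + y(m₇) + y(m₈)] = 0.4·(65.936) = 26.3744.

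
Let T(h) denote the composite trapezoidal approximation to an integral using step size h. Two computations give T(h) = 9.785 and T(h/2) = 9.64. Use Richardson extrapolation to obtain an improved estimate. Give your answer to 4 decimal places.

9.5917

R = (4·T(h/2) − T(h)) / 3 = (4·9.64 − 9.785)/3 = (28.775)/3 = 9.5917.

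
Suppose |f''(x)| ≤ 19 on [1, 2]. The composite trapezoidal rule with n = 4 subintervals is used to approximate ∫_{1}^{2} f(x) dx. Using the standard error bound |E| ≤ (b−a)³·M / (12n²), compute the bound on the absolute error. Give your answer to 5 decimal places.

|E| ≤ (1)³·19 / (12·4²) = 19/192 = 0.09896.

0.09896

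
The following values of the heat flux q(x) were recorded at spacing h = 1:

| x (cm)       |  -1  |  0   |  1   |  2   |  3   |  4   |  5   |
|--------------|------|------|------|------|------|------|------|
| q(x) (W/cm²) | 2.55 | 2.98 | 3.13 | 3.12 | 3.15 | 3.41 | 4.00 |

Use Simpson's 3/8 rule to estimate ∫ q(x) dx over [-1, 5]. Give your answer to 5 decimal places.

19.05000

h = 1, n = 6.
(3h/8)·[y₀ + 3y₁ + 3y₂ + 2y₃ + 3y₄ + 3y₅ + y₆] = 0.375·(50.80) = 19.05000.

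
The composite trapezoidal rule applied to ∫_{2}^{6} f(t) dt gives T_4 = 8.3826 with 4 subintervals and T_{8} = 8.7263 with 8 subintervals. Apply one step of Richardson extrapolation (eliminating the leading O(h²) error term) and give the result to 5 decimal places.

R = (4·T_{8} − T_4) / 3 = (4·8.7263 − 8.3826)/3 = (26.5226)/3 = 8.84087.

8.84087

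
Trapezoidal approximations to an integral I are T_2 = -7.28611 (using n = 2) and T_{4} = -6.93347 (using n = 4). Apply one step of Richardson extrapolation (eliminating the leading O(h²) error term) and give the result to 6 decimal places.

R = (4·T_{4} − T_2) / 3 = (4·(-6.93347) − (-7.28611))/3 = (-20.44777)/3 = -6.815923.

-6.815923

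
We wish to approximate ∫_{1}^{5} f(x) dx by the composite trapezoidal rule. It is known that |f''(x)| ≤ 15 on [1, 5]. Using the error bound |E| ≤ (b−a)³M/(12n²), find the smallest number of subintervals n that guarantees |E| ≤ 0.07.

Need 960/(12n²) ≤ 0.07.
n² ≥ 960/(12·0.07) = 1142.86 ⇒ n ≥ 33.8062, so the smallest n is 34.

34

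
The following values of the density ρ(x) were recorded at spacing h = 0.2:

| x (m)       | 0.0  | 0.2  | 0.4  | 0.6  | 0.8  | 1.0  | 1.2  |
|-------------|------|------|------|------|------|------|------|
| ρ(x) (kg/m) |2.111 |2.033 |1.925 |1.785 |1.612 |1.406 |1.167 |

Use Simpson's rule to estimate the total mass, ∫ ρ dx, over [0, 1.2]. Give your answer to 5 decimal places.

h = 0.2, n = 6.
(h/3)·[y₀ + 4y₁ + 2y₂ + 4y₃ + 2y₄ + 4y₅ + y₆] = 0.066667·(31.248) = 2.08320.

2.08320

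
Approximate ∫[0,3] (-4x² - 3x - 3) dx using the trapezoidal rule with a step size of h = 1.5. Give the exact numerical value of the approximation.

h = (3 − 0)/2 = 1.5.
Nodes x₀,…,x₂ = 0, 1.5, 3.
f(x) = -4x² - 3x - 3: f₀=-3, f₁=-16.5, f₂=-48.
(h/2)·[f₀ + 2f₁ + f₂] = 0.75·(-84) = -63.

-63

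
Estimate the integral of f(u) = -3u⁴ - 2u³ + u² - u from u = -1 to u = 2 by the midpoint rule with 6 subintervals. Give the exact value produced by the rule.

-24.56640625

h = (2 − (-1))/6 = 0.5.
Midpoints m₁,…,m₆ = -0.75, -0.25, 0.25, 0.75, 1.25, 1.75.
f(m₁)=1.20703125, f(m₂)=0.33203125, f(m₃)=-0.23046875, f(m₄)=-1.98046875, f(m₅)=-10.91796875, f(m₆)=-37.54296875.
h·[f(m₁) + f(m₂) + f(m₃) + f(m₄) + f(m₅) + f(m₆)] = 0.5·(-49.1328125) = -24.56640625.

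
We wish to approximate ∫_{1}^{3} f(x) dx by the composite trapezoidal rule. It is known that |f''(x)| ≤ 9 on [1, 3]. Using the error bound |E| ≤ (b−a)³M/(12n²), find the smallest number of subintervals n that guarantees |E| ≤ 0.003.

Need 72/(12n²) ≤ 0.003.
n² ≥ 72/(12·0.003) = 2000 ⇒ n ≥ 44.7214, so the smallest n is 45.

45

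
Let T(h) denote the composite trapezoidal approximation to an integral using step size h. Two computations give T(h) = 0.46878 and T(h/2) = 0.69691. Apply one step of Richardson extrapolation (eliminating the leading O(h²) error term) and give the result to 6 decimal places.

R = (4·T(h/2) − T(h)) / 3 = (4·0.69691 − 0.46878)/3 = (2.31886)/3 = 0.772953.

0.772953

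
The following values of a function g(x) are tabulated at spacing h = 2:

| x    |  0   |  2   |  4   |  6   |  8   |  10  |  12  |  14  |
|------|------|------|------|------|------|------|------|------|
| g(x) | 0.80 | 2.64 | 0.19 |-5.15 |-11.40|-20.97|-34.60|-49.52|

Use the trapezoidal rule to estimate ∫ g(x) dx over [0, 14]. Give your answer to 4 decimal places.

-187.3000

h = 2, n = 7.
(h/2)·[y₀ + 2y₁ + 2y₂ + 2y₃ + 2y₄ + 2y₅ + 2y₆ + y₇] = 1·(-187.30) = -187.3000.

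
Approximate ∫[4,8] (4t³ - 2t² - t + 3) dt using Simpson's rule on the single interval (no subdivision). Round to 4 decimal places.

3529.3333

S = (b−a)/6 · [f(4) + 4f(6) + f(8)] = 0.666667·[223 + 4·789 + 1915] = 3529.3333.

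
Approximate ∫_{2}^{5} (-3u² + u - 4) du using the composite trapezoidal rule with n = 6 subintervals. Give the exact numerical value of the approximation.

-118.875

h = (5 − 2)/6 = 0.5.
Nodes u₀,…,u₆ = 2, 2.5, 3, 3.5, 4, 4.5, 5.
f(u) = -3u² + u - 4: f₀=-14, f₁=-20.25, f₂=-28, f₃=-37.25, f₄=-48, f₅=-60.25, f₆=-74.
(h/2)·[f₀ + 2f₁ + 2f₂ + 2f₃ + 2f₄ + 2f₅ + f₆] = 0.25·(-475.5) = -118.875.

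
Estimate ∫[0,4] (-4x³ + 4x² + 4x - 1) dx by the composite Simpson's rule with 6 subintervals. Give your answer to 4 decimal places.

-142.6667

h = (4 − 0)/6 = 0.666667.
Nodes x₀,…,x₆ = 0, 0.666667, 1.333333, 2, 2.666667, 3.333333, 4.
f(x) = -4x³ + 4x² + 4x - 1: f₀=-1, f₁=2.259259, f₂=1.962963, f₃=-9, f₄=-37.740741, f₅=-91.370370, f₆=-177.
(h/3)·[f₀ + 4f₁ + 2f₂ + 4f₃ + 2f₄ + 4f₅ + f₆] = 0.222222·(-642) = -142.6667.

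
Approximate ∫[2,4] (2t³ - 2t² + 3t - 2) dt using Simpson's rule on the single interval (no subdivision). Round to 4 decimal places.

96.6667

S = (b−a)/6 · [f(2) + 4f(3) + f(4)] = 0.333333·[12 + 4·43 + 106] = 96.6667.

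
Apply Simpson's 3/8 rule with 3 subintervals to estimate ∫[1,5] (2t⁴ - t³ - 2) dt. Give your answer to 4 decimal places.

1093.1852

h = (5 − 1)/3 = 1.333333.
Nodes t₀,…,t₃ = 1, 2.333333, 3.666667, 5.
f(t) = 2t⁴ - t³ - 2: f₀=-1, f₁=44.580247, f₂=310.209877, f₃=1123.
(3h/8)·[f₀ + 3f₁ + 3f₂ + f₃] = 0.5·(2186.370370) = 1093.1852.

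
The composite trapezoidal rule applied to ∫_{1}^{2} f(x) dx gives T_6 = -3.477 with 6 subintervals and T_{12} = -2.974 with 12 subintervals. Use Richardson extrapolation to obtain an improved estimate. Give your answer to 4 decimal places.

R = (4·T_{12} − T_6) / 3 = (4·(-2.974) − (-3.477))/3 = (-8.419)/3 = -2.8063.

-2.8063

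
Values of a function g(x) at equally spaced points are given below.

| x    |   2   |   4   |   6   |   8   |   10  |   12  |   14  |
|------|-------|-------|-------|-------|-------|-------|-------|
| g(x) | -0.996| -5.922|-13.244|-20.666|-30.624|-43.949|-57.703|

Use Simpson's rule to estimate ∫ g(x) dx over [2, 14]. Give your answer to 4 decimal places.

-285.7220

h = 2, n = 6.
(h/3)·[y₀ + 4y₁ + 2y₂ + 4y₃ + 2y₄ + 4y₅ + y₆] = 0.666667·(-428.583) = -285.7220.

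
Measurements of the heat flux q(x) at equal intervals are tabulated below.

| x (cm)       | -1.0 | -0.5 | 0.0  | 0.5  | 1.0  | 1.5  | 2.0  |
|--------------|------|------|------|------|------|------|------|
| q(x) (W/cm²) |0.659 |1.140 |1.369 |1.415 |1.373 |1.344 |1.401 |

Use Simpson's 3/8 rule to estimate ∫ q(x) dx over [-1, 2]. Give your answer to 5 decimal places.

h = 0.5, n = 6.
(3h/8)·[y₀ + 3y₁ + 3y₂ + 2y₃ + 3y₄ + 3y₅ + y₆] = 0.1875·(20.568) = 3.85650.

3.85650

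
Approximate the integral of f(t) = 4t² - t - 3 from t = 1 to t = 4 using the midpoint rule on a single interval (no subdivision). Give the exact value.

M = (b−a)·f(2.5) = 3·(19.5) = 58.5.

58.5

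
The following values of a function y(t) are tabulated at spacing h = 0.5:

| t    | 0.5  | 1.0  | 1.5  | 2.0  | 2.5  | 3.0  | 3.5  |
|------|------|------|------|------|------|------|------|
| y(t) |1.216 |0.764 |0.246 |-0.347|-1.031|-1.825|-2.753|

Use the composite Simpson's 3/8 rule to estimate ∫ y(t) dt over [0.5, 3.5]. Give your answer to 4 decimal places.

-1.4567

h = 0.5, n = 6.
(3h/8)·[y₀ + 3y₁ + 3y₂ + 2y₃ + 3y₄ + 3y₅ + y₆] = 0.1875·(-7.769) = -1.4567.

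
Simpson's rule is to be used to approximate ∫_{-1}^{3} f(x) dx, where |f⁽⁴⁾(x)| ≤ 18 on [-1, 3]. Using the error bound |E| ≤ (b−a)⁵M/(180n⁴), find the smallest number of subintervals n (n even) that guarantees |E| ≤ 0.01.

12

Need 18432/(180n⁴) ≤ 0.01.
n⁴ ≥ 18432/(180·0.01) = 10240 ⇒ n ≥ 10.0595, so the smallest even n is 12. (n must be even for Simpson's rule.)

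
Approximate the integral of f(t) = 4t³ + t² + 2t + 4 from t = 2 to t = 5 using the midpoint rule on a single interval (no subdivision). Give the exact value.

M = (b−a)·f(3.5) = 3·(194.75) = 584.25.

584.25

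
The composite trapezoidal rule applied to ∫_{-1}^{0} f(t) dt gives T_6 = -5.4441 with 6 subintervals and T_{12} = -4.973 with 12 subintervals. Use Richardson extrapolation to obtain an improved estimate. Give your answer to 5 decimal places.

-4.81597

R = (4·T_{12} − T_6) / 3 = (4·(-4.973) − (-5.4441))/3 = (-14.4479)/3 = -4.81597.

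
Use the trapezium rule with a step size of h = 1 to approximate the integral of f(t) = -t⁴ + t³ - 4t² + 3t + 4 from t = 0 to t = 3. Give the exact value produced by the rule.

h = (3 − 0)/3 = 1.
Nodes t₀,…,t₃ = 0, 1, 2, 3.
f(t) = -t⁴ + t³ - 4t² + 3t + 4: f₀=4, f₁=3, f₂=-14, f₃=-77.
(h/2)·[f₀ + 2f₁ + 2f₂ + f₃] = 0.5·(-95) = -47.5.

-47.5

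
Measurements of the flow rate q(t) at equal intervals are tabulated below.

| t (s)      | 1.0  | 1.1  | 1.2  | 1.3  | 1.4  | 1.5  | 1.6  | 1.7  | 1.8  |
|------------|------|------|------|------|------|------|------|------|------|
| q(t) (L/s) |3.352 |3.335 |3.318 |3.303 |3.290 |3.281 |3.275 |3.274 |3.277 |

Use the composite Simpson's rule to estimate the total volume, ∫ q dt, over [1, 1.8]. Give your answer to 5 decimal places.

h = 0.1, n = 8.
(h/3)·[y₀ + 4y₁ + 2y₂ + 4y₃ + 2y₄ + 4y₅ + 2y₆ + 4y₇ + y₈] = 0.033333·(79.167) = 2.63890.

2.63890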